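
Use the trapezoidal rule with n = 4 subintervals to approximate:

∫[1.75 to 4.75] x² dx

f(x) = x²
a = 1.75, b = 4.75, n = 4
h = (b - a)/n = 0.750000

Trapezoidal rule: (h/2)[f(x₀) + 2f(x₁) + 2f(x₂) + ... + f(xₙ)]

x_0 = 1.7500, f(x_0) = 3.062500, coefficient = 1
x_1 = 2.5000, f(x_1) = 6.250000, coefficient = 2
x_2 = 3.2500, f(x_2) = 10.562500, coefficient = 2
x_3 = 4.0000, f(x_3) = 16.000000, coefficient = 2
x_4 = 4.7500, f(x_4) = 22.562500, coefficient = 1

I ≈ (0.750000/2) × 91.250000 = 34.218750
Exact value: 33.937500
Error: 0.281250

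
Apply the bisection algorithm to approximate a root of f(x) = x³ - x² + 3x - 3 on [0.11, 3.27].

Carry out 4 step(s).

f(x) = x³ - x² + 3x - 3
Initial interval: [0.11, 3.27]

Iteration 1:
  c_1 = (0.110000 + 3.270000)/2 = 1.690000
  f(c_1) = f(1.690000) = 4.040709
  f(a) × f(c) < 0, new interval: [0.110000, 1.690000]
Iteration 2:
  c_2 = (0.110000 + 1.690000)/2 = 0.900000
  f(c_2) = f(0.900000) = -0.381000
  f(a) × f(c) ≥ 0, new interval: [0.900000, 1.690000]
Iteration 3:
  c_3 = (0.900000 + 1.690000)/2 = 1.295000
  f(c_3) = f(1.295000) = 1.379722
  f(a) × f(c) < 0, new interval: [0.900000, 1.295000]
Iteration 4:
  c_4 = (0.900000 + 1.295000)/2 = 1.097500
  f(c_4) = f(1.097500) = 0.409939
  f(a) × f(c) < 0, new interval: [0.900000, 1.097500]

After 4 iteration(s), the approximation is c_4 = 1.097500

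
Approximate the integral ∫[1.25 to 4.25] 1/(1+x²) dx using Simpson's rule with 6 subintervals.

f(x) = 1/(1+x²)
a = 1.25, b = 4.25, n = 6
h = (b - a)/n = 0.500000

Simpson's rule: (h/3)[f(x₀) + 4f(x₁) + 2f(x₂) + ... + f(xₙ)]

x_0 = 1.2500, f(x_0) = 0.390244, coefficient = 1
x_1 = 1.7500, f(x_1) = 0.246154, coefficient = 4
x_2 = 2.2500, f(x_2) = 0.164948, coefficient = 2
x_3 = 2.7500, f(x_3) = 0.116788, coefficient = 4
x_4 = 3.2500, f(x_4) = 0.086486, coefficient = 2
x_5 = 3.7500, f(x_5) = 0.066390, coefficient = 4
x_6 = 4.2500, f(x_6) = 0.052459, coefficient = 1

I ≈ (0.500000/3) × 2.662902 = 0.443817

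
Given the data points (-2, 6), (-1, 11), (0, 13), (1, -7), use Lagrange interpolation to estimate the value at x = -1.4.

Lagrange interpolation formula:
P(x) = Σ yᵢ × Lᵢ(x)
where Lᵢ(x) = Π_{j≠i} (x - xⱼ)/(xᵢ - xⱼ)

L_0(-1.4) = (-1.4 - (-1))/(-2 - (-1)) × (-1.4 - 0)/(-2 - 0) × (-1.4 - 1)/(-2 - 1) = 0.224000
L_1(-1.4) = (-1.4 - (-2))/(-1 - (-2)) × (-1.4 - 0)/(-1 - 0) × (-1.4 - 1)/(-1 - 1) = 1.008000
L_2(-1.4) = (-1.4 - (-2))/(0 - (-2)) × (-1.4 - (-1))/(0 - (-1)) × (-1.4 - 1)/(0 - 1) = -0.288000
L_3(-1.4) = (-1.4 - (-2))/(1 - (-2)) × (-1.4 - (-1))/(1 - (-1)) × (-1.4 - 0)/(1 - 0) = 0.056000

P(-1.4) = 6×L_0(-1.4) + 11×L_1(-1.4) + 13×L_2(-1.4) + (-7)×L_3(-1.4)
P(-1.4) = 8.296000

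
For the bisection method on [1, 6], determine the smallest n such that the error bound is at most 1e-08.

We need (b-a)/2^n ≤ 1e-08
(6 - 1)/2^n ≤ 1e-08
5/2^n ≤ 1e-08
2^n ≥ 500000000
n ≥ log₂(500000000) = 28.90
n ≥ 29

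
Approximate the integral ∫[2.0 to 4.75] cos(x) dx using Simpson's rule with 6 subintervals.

f(x) = cos(x)
a = 2.0, b = 4.75, n = 6
h = (b - a)/n = 0.458333

Simpson's rule: (h/3)[f(x₀) + 4f(x₁) + 2f(x₂) + ... + f(xₙ)]

x_0 = 2.0000, f(x_0) = -0.416147, coefficient = 1
x_1 = 2.4583, f(x_1) = -0.775519, coefficient = 4
x_2 = 2.9167, f(x_2) = -0.974811, coefficient = 2
x_3 = 3.3750, f(x_3) = -0.972884, coefficient = 4
x_4 = 3.8333, f(x_4) = -0.770137, coefficient = 2
x_5 = 4.2917, f(x_5) = -0.408420, coefficient = 4
x_6 = 4.7500, f(x_6) = 0.037602, coefficient = 1

I ≈ (0.458333/3) × -12.495732 = -1.909070
Exact value: -1.908590
Error: 0.000480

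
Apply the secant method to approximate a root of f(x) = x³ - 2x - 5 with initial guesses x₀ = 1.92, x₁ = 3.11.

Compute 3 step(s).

f(x) = x³ - 2x - 5
x₀ = 1.92, x₁ = 3.11

Secant formula: x_{n+1} = x_n - f(x_n)(x_n - x_{n-1})/(f(x_n) - f(x_{n-1}))

Iteration 1:
  f(1.920000) = -1.762112
  f(3.110000) = 18.860231
  x_2 = 3.110000 - 18.860231×(3.110000 - 1.920000)/(18.860231 - (-1.762112))
       = 2.021682
Iteration 2:
  f(3.110000) = 18.860231
  f(2.021682) = -0.780353
  x_3 = 2.021682 - (-0.780353)×(2.021682 - 3.110000)/(-0.780353 - 18.860231)
       = 2.064922
Iteration 3:
  f(2.021682) = -0.780353
  f(2.064922) = -0.325214
  x_4 = 2.064922 - (-0.325214)×(2.064922 - 2.021682)/(-0.325214 - (-0.780353))
       = 2.095819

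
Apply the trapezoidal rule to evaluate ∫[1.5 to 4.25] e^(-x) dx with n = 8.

f(x) = e^(-x)
a = 1.5, b = 4.25, n = 8
h = (b - a)/n = 0.343750

Trapezoidal rule: (h/2)[f(x₀) + 2f(x₁) + 2f(x₂) + ... + f(xₙ)]

x_0 = 1.5000, f(x_0) = 0.223130, coefficient = 1
x_1 = 1.8438, f(x_1) = 0.158223, coefficient = 2
x_2 = 2.1875, f(x_2) = 0.112197, coefficient = 2
x_3 = 2.5312, f(x_3) = 0.079560, coefficient = 2
x_4 = 2.8750, f(x_4) = 0.056416, coefficient = 2
x_5 = 3.2188, f(x_5) = 0.040005, coefficient = 2
x_6 = 3.5625, f(x_6) = 0.028368, coefficient = 2
x_7 = 3.9062, f(x_7) = 0.020116, coefficient = 2
x_8 = 4.2500, f(x_8) = 0.014264, coefficient = 1

I ≈ (0.343750/2) × 1.227163 = 0.210919
Exact value: 0.208866
Error: 0.002053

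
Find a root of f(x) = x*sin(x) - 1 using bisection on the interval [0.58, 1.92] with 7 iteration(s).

f(x) = x*sin(x) - 1
Initial interval: [0.58, 1.92]

Iteration 1:
  c_1 = (0.580000 + 1.920000)/2 = 1.250000
  f(c_1) = f(1.250000) = 0.186231
  f(a) × f(c) < 0, new interval: [0.580000, 1.250000]
Iteration 2:
  c_2 = (0.580000 + 1.250000)/2 = 0.915000
  f(c_2) = f(0.915000) = -0.274805
  f(a) × f(c) ≥ 0, new interval: [0.915000, 1.250000]
Iteration 3:
  c_3 = (0.915000 + 1.250000)/2 = 1.082500
  f(c_3) = f(1.082500) = -0.044008
  f(a) × f(c) ≥ 0, new interval: [1.082500, 1.250000]
Iteration 4:
  c_4 = (1.082500 + 1.250000)/2 = 1.166250
  f(c_4) = f(1.166250) = 0.072112
  f(a) × f(c) < 0, new interval: [1.082500, 1.166250]
Iteration 5:
  c_5 = (1.082500 + 1.166250)/2 = 1.124375
  f(c_5) = f(1.124375) = 0.014184
  f(a) × f(c) < 0, new interval: [1.082500, 1.124375]
Iteration 6:
  c_6 = (1.082500 + 1.124375)/2 = 1.103438
  f(c_6) = f(1.103438) = -0.014894
  f(a) × f(c) ≥ 0, new interval: [1.103438, 1.124375]
Iteration 7:
  c_7 = (1.103438 + 1.124375)/2 = 1.113906
  f(c_7) = f(1.113906) = -0.000348
  f(a) × f(c) ≥ 0, new interval: [1.113906, 1.124375]

After 7 iteration(s), the approximation is c_7 = 1.113906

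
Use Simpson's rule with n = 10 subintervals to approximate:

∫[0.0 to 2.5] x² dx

f(x) = x²
a = 0.0, b = 2.5, n = 10
h = (b - a)/n = 0.250000

Simpson's rule: (h/3)[f(x₀) + 4f(x₁) + 2f(x₂) + ... + f(xₙ)]

x_0 = 0.0000, f(x_0) = 0.000000, coefficient = 1
x_1 = 0.2500, f(x_1) = 0.062500, coefficient = 4
x_2 = 0.5000, f(x_2) = 0.250000, coefficient = 2
x_3 = 0.7500, f(x_3) = 0.562500, coefficient = 4
x_4 = 1.0000, f(x_4) = 1.000000, coefficient = 2
x_5 = 1.2500, f(x_5) = 1.562500, coefficient = 4
x_6 = 1.5000, f(x_6) = 2.250000, coefficient = 2
x_7 = 1.7500, f(x_7) = 3.062500, coefficient = 4
x_8 = 2.0000, f(x_8) = 4.000000, coefficient = 2
x_9 = 2.2500, f(x_9) = 5.062500, coefficient = 4
x_10 = 2.5000, f(x_10) = 6.250000, coefficient = 1

I ≈ (0.250000/3) × 62.500000 = 5.208333
Exact value: 5.208333
Error: 0.000000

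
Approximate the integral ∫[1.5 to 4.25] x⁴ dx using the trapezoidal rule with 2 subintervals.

f(x) = x⁴
a = 1.5, b = 4.25, n = 2
h = (b - a)/n = 1.375000

Trapezoidal rule: (h/2)[f(x₀) + 2f(x₁) + 2f(x₂) + ... + f(xₙ)]

x_0 = 1.5000, f(x_0) = 5.062500, coefficient = 1
x_1 = 2.8750, f(x_1) = 68.320557, coefficient = 2
x_2 = 4.2500, f(x_2) = 326.253906, coefficient = 1

I ≈ (1.375000/2) × 467.957520 = 321.720795
Exact value: 275.797070
Error: 45.923724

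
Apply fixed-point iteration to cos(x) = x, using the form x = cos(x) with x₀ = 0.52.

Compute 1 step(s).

Equation: cos(x) = x
Fixed-point form: x = cos(x)
x₀ = 0.52

x_1 = g(0.520000) = 0.867819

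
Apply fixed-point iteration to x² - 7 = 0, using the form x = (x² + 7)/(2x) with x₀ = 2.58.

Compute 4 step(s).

Equation: x² - 7 = 0
Fixed-point form: x = (x² + 7)/(2x)
x₀ = 2.58

x_1 = g(2.580000) = 2.646589
x_2 = g(2.646589) = 2.645751
x_3 = g(2.645751) = 2.645751
x_4 = g(2.645751) = 2.645751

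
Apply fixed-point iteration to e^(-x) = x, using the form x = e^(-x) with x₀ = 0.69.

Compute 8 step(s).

Equation: e^(-x) = x
Fixed-point form: x = e^(-x)
x₀ = 0.69

x_1 = g(0.690000) = 0.501576
x_2 = g(0.501576) = 0.605575
x_3 = g(0.605575) = 0.545760
x_4 = g(0.545760) = 0.579401
x_5 = g(0.579401) = 0.560234
x_6 = g(0.560234) = 0.571076
x_7 = g(0.571076) = 0.564918
x_8 = g(0.564918) = 0.568407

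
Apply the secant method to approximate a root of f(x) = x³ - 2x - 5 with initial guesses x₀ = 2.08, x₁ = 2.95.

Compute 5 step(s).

f(x) = x³ - 2x - 5
x₀ = 2.08, x₁ = 2.95

Secant formula: x_{n+1} = x_n - f(x_n)(x_n - x_{n-1})/(f(x_n) - f(x_{n-1}))

Iteration 1:
  f(2.080000) = -0.161088
  f(2.950000) = 14.772375
  x_2 = 2.950000 - 14.772375×(2.950000 - 2.080000)/(14.772375 - (-0.161088))
       = 2.089385
Iteration 2:
  f(2.950000) = 14.772375
  f(2.089385) = -0.057501
  x_3 = 2.089385 - (-0.057501)×(2.089385 - 2.950000)/(-0.057501 - 14.772375)
       = 2.092722
Iteration 3:
  f(2.089385) = -0.057501
  f(2.092722) = -0.020403
  x_4 = 2.092722 - (-0.020403)×(2.092722 - 2.089385)/(-0.020403 - (-0.057501))
       = 2.094557
Iteration 4:
  f(2.092722) = -0.020403
  f(2.094557) = 0.000060
  x_5 = 2.094557 - 0.000060×(2.094557 - 2.092722)/(0.000060 - (-0.020403))
       = 2.094551
Iteration 5:
  f(2.094557) = 0.000060
  f(2.094551) = 0.000000
  x_6 = 2.094551 - 0.000000×(2.094551 - 2.094557)/(0.000000 - 0.000060)
       = 2.094551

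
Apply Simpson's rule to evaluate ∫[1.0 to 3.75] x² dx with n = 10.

f(x) = x²
a = 1.0, b = 3.75, n = 10
h = (b - a)/n = 0.275000

Simpson's rule: (h/3)[f(x₀) + 4f(x₁) + 2f(x₂) + ... + f(xₙ)]

x_0 = 1.0000, f(x_0) = 1.000000, coefficient = 1
x_1 = 1.2750, f(x_1) = 1.625625, coefficient = 4
x_2 = 1.5500, f(x_2) = 2.402500, coefficient = 2
x_3 = 1.8250, f(x_3) = 3.330625, coefficient = 4
x_4 = 2.1000, f(x_4) = 4.410000, coefficient = 2
x_5 = 2.3750, f(x_5) = 5.640625, coefficient = 4
x_6 = 2.6500, f(x_6) = 7.022500, coefficient = 2
x_7 = 2.9250, f(x_7) = 8.555625, coefficient = 4
x_8 = 3.2000, f(x_8) = 10.240000, coefficient = 2
x_9 = 3.4750, f(x_9) = 12.075625, coefficient = 4
x_10 = 3.7500, f(x_10) = 14.062500, coefficient = 1

I ≈ (0.275000/3) × 188.125000 = 17.244792
Exact value: 17.244792
Error: 0.000000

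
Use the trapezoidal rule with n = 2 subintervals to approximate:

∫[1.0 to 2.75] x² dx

f(x) = x²
a = 1.0, b = 2.75, n = 2
h = (b - a)/n = 0.875000

Trapezoidal rule: (h/2)[f(x₀) + 2f(x₁) + 2f(x₂) + ... + f(xₙ)]

x_0 = 1.0000, f(x_0) = 1.000000, coefficient = 1
x_1 = 1.8750, f(x_1) = 3.515625, coefficient = 2
x_2 = 2.7500, f(x_2) = 7.562500, coefficient = 1

I ≈ (0.875000/2) × 15.593750 = 6.822266
Exact value: 6.598958
Error: 0.223307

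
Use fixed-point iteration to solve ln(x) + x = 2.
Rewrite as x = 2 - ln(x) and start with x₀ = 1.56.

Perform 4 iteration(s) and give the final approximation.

Equation: ln(x) + x = 2
Fixed-point form: x = 2 - ln(x)
x₀ = 1.56

x_1 = g(1.560000) = 1.555314
x_2 = g(1.555314) = 1.558322
x_3 = g(1.558322) = 1.556390
x_4 = g(1.556390) = 1.557631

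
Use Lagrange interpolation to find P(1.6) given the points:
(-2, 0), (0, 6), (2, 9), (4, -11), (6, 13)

Lagrange interpolation formula:
P(x) = Σ yᵢ × Lᵢ(x)
where Lᵢ(x) = Π_{j≠i} (x - xⱼ)/(xᵢ - xⱼ)

L_0(1.6) = (1.6 - 0)/(-2 - 0) × (1.6 - 2)/(-2 - 2) × (1.6 - 4)/(-2 - 4) × (1.6 - 6)/(-2 - 6) = -0.017600
L_1(1.6) = (1.6 - (-2))/(0 - (-2)) × (1.6 - 2)/(0 - 2) × (1.6 - 4)/(0 - 4) × (1.6 - 6)/(0 - 6) = 0.158400
L_2(1.6) = (1.6 - (-2))/(2 - (-2)) × (1.6 - 0)/(2 - 0) × (1.6 - 4)/(2 - 4) × (1.6 - 6)/(2 - 6) = 0.950400
L_3(1.6) = (1.6 - (-2))/(4 - (-2)) × (1.6 - 0)/(4 - 0) × (1.6 - 2)/(4 - 2) × (1.6 - 6)/(4 - 6) = -0.105600
L_4(1.6) = (1.6 - (-2))/(6 - (-2)) × (1.6 - 0)/(6 - 0) × (1.6 - 2)/(6 - 2) × (1.6 - 4)/(6 - 4) = 0.014400

P(1.6) = 0×L_0(1.6) + 6×L_1(1.6) + 9×L_2(1.6) + (-11)×L_3(1.6) + 13×L_4(1.6)
P(1.6) = 10.852800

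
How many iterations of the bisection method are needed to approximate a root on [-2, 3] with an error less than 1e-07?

We need (b-a)/2^n ≤ 1e-07
(3 - (-2))/2^n ≤ 1e-07
5/2^n ≤ 1e-07
2^n ≥ 50000000
n ≥ log₂(50000000) = 25.58
n ≥ 26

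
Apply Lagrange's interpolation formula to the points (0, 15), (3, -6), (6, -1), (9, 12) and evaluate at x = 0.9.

Lagrange interpolation formula:
P(x) = Σ yᵢ × Lᵢ(x)
where Lᵢ(x) = Π_{j≠i} (x - xⱼ)/(xᵢ - xⱼ)

L_0(0.9) = (0.9 - 3)/(0 - 3) × (0.9 - 6)/(0 - 6) × (0.9 - 9)/(0 - 9) = 0.535500
L_1(0.9) = (0.9 - 0)/(3 - 0) × (0.9 - 6)/(3 - 6) × (0.9 - 9)/(3 - 9) = 0.688500
L_2(0.9) = (0.9 - 0)/(6 - 0) × (0.9 - 3)/(6 - 3) × (0.9 - 9)/(6 - 9) = -0.283500
L_3(0.9) = (0.9 - 0)/(9 - 0) × (0.9 - 3)/(9 - 3) × (0.9 - 6)/(9 - 6) = 0.059500

P(0.9) = 15×L_0(0.9) + (-6)×L_1(0.9) + (-1)×L_2(0.9) + 12×L_3(0.9)
P(0.9) = 4.899000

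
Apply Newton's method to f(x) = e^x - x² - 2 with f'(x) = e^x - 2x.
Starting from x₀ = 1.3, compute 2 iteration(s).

f(x) = e^x - x² - 2
f'(x) = e^x - 2x
x₀ = 1.3

Newton-Raphson formula: x_{n+1} = x_n - f(x_n)/f'(x_n)

Iteration 1:
  f(1.300000) = -0.020703
  f'(1.300000) = 1.069297
  x_1 = 1.300000 - (-0.020703)/1.069297 = 1.319362
Iteration 2:
  f(1.319362) = 0.000317
  f'(1.319362) = 1.102309
  x_2 = 1.319362 - 0.000317/1.102309 = 1.319074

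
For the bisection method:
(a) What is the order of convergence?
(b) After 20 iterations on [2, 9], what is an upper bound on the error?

(a) Bisection has linear (order 1) convergence; the error is halved each step.

(b) Error bound = (b-a)/2^n = (9 - 2)/2^{20}
    = 7/2^{20}

(a) 1 (linear); (b) error ≤ 6.68e-06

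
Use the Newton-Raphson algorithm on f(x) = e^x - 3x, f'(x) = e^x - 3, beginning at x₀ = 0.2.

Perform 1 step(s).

f(x) = e^x - 3x
f'(x) = e^x - 3
x₀ = 0.2

Newton-Raphson formula: x_{n+1} = x_n - f(x_n)/f'(x_n)

Iteration 1:
  f(0.200000) = 0.621403
  f'(0.200000) = -1.778597
  x_1 = 0.200000 - 0.621403/(-1.778597) = 0.549378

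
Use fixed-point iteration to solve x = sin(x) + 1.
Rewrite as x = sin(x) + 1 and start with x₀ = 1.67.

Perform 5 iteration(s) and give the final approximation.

Equation: x = sin(x) + 1
Fixed-point form: x = sin(x) + 1
x₀ = 1.67

x_1 = g(1.670000) = 1.995083
x_2 = g(1.995083) = 1.911332
x_3 = g(1.911332) = 1.942576
x_4 = g(1.942576) = 1.931682
x_5 = g(1.931682) = 1.935584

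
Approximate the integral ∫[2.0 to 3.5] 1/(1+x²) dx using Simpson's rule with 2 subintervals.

f(x) = 1/(1+x²)
a = 2.0, b = 3.5, n = 2
h = (b - a)/n = 0.750000

Simpson's rule: (h/3)[f(x₀) + 4f(x₁) + 2f(x₂) + ... + f(xₙ)]

x_0 = 2.0000, f(x_0) = 0.200000, coefficient = 1
x_1 = 2.7500, f(x_1) = 0.116788, coefficient = 4
x_2 = 3.5000, f(x_2) = 0.075472, coefficient = 1

I ≈ (0.750000/3) × 0.742625 = 0.185656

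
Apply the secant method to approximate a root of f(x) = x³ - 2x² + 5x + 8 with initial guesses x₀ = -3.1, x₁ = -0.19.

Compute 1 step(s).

f(x) = x³ - 2x² + 5x + 8
x₀ = -3.1, x₁ = -0.19

Secant formula: x_{n+1} = x_n - f(x_n)(x_n - x_{n-1})/(f(x_n) - f(x_{n-1}))

Iteration 1:
  f(-3.100000) = -56.511000
  f(-0.190000) = 6.970941
  x_2 = -0.190000 - 6.970941×(-0.190000 - (-3.100000))/(6.970941 - (-56.511000))
       = -0.509547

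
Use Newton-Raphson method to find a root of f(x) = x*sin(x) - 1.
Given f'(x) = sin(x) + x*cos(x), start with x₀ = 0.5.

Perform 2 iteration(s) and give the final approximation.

f(x) = x*sin(x) - 1
f'(x) = sin(x) + x*cos(x)
x₀ = 0.5

Newton-Raphson formula: x_{n+1} = x_n - f(x_n)/f'(x_n)

Iteration 1:
  f(0.500000) = -0.760287
  f'(0.500000) = 0.918217
  x_1 = 0.500000 - (-0.760287)/0.918217 = 1.328004
Iteration 2:
  f(1.328004) = 0.289054
  f'(1.328004) = 1.289941
  x_2 = 1.328004 - 0.289054/1.289941 = 1.103921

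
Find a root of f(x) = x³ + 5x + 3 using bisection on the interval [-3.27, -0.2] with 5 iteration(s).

f(x) = x³ + 5x + 3
Initial interval: [-3.27, -0.2]

Iteration 1:
  c_1 = (-3.270000 + (-0.200000))/2 = -1.735000
  f(c_1) = f(-1.735000) = -10.897740
  f(a) × f(c) ≥ 0, new interval: [-1.735000, -0.200000]
Iteration 2:
  c_2 = (-1.735000 + (-0.200000))/2 = -0.967500
  f(c_2) = f(-0.967500) = -2.743134
  f(a) × f(c) ≥ 0, new interval: [-0.967500, -0.200000]
Iteration 3:
  c_3 = (-0.967500 + (-0.200000))/2 = -0.583750
  f(c_3) = f(-0.583750) = -0.117671
  f(a) × f(c) ≥ 0, new interval: [-0.583750, -0.200000]
Iteration 4:
  c_4 = (-0.583750 + (-0.200000))/2 = -0.391875
  f(c_4) = f(-0.391875) = 0.980446
  f(a) × f(c) < 0, new interval: [-0.583750, -0.391875]
Iteration 5:
  c_5 = (-0.583750 + (-0.391875))/2 = -0.487812
  f(c_5) = f(-0.487812) = 0.444857
  f(a) × f(c) < 0, new interval: [-0.583750, -0.487812]

After 5 iteration(s), the approximation is c_5 = -0.487812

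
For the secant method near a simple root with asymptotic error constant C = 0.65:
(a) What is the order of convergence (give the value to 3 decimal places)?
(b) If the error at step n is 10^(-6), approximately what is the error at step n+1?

(a) Secant method has superlinear convergence with order φ = (1+√5)/2 ≈ 1.618.
    This means |e_{n+1}| ≈ C|e_n|^1.618.

(b) With |e_n| = 10^(-6) and C = 0.65:
    |e_{n+1}| ≈ 0.65 × (10^(-6))^1.618 = 0.65 × 10^(-9.71)

(a) ≈ 1.618 (golden ratio); (b) |e_{n+1}| ≈ 1.273e-10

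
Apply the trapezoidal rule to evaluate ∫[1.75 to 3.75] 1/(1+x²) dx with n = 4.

f(x) = 1/(1+x²)
a = 1.75, b = 3.75, n = 4
h = (b - a)/n = 0.500000

Trapezoidal rule: (h/2)[f(x₀) + 2f(x₁) + 2f(x₂) + ... + f(xₙ)]

x_0 = 1.7500, f(x_0) = 0.246154, coefficient = 1
x_1 = 2.2500, f(x_1) = 0.164948, coefficient = 2
x_2 = 2.7500, f(x_2) = 0.116788, coefficient = 2
x_3 = 3.2500, f(x_3) = 0.086486, coefficient = 2
x_4 = 3.7500, f(x_4) = 0.066390, coefficient = 1

I ≈ (0.500000/2) × 1.048990 = 0.262248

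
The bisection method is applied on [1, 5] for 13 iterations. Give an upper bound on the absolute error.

Bisection error bound: |error| ≤ (b-a)/2^n
|error| ≤ (5 - 1)/2^13 = 4/2^13
|error| ≤ 0.0004882812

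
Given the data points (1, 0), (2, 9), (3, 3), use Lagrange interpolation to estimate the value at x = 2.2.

Lagrange interpolation formula:
P(x) = Σ yᵢ × Lᵢ(x)
where Lᵢ(x) = Π_{j≠i} (x - xⱼ)/(xᵢ - xⱼ)

L_0(2.2) = (2.2 - 2)/(1 - 2) × (2.2 - 3)/(1 - 3) = -0.080000
L_1(2.2) = (2.2 - 1)/(2 - 1) × (2.2 - 3)/(2 - 3) = 0.960000
L_2(2.2) = (2.2 - 1)/(3 - 1) × (2.2 - 2)/(3 - 2) = 0.120000

P(2.2) = 0×L_0(2.2) + 9×L_1(2.2) + 3×L_2(2.2)
P(2.2) = 9.000000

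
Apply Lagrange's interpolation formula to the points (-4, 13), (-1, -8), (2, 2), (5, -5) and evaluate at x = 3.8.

Lagrange interpolation formula:
P(x) = Σ yᵢ × Lᵢ(x)
where Lᵢ(x) = Π_{j≠i} (x - xⱼ)/(xᵢ - xⱼ)

L_0(3.8) = (3.8 - (-1))/(-4 - (-1)) × (3.8 - 2)/(-4 - 2) × (3.8 - 5)/(-4 - 5) = 0.064000
L_1(3.8) = (3.8 - (-4))/(-1 - (-4)) × (3.8 - 2)/(-1 - 2) × (3.8 - 5)/(-1 - 5) = -0.312000
L_2(3.8) = (3.8 - (-4))/(2 - (-4)) × (3.8 - (-1))/(2 - (-1)) × (3.8 - 5)/(2 - 5) = 0.832000
L_3(3.8) = (3.8 - (-4))/(5 - (-4)) × (3.8 - (-1))/(5 - (-1)) × (3.8 - 2)/(5 - 2) = 0.416000

P(3.8) = 13×L_0(3.8) + (-8)×L_1(3.8) + 2×L_2(3.8) + (-5)×L_3(3.8)
P(3.8) = 2.912000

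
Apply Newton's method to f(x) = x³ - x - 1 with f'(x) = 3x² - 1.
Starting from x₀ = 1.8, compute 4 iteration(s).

f(x) = x³ - x - 1
f'(x) = 3x² - 1
x₀ = 1.8

Newton-Raphson formula: x_{n+1} = x_n - f(x_n)/f'(x_n)

Iteration 1:
  f(1.800000) = 3.032000
  f'(1.800000) = 8.720000
  x_1 = 1.800000 - 3.032000/8.720000 = 1.452294
Iteration 2:
  f(1.452294) = 0.610821
  f'(1.452294) = 5.327470
  x_2 = 1.452294 - 0.610821/5.327470 = 1.337639
Iteration 3:
  f(1.337639) = 0.055767
  f'(1.337639) = 4.367831
  x_3 = 1.337639 - 0.055767/4.367831 = 1.324871
Iteration 4:
  f(1.324871) = 0.000652
  f'(1.324871) = 4.265848
  x_4 = 1.324871 - 0.000652/4.265848 = 1.324718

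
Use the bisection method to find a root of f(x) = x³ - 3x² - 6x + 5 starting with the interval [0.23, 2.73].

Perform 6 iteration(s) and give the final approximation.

f(x) = x³ - 3x² - 6x + 5
Initial interval: [0.23, 2.73]

Iteration 1:
  c_1 = (0.230000 + 2.730000)/2 = 1.480000
  f(c_1) = f(1.480000) = -7.209408
  f(a) × f(c) < 0, new interval: [0.230000, 1.480000]
Iteration 2:
  c_2 = (0.230000 + 1.480000)/2 = 0.855000
  f(c_2) = f(0.855000) = -1.698049
  f(a) × f(c) < 0, new interval: [0.230000, 0.855000]
Iteration 3:
  c_3 = (0.230000 + 0.855000)/2 = 0.542500
  f(c_3) = f(0.542500) = 1.021742
  f(a) × f(c) ≥ 0, new interval: [0.542500, 0.855000]
Iteration 4:
  c_4 = (0.542500 + 0.855000)/2 = 0.698750
  f(c_4) = f(0.698750) = -0.316089
  f(a) × f(c) < 0, new interval: [0.542500, 0.698750]
Iteration 5:
  c_5 = (0.542500 + 0.698750)/2 = 0.620625
  f(c_5) = f(0.620625) = 0.359773
  f(a) × f(c) ≥ 0, new interval: [0.620625, 0.698750]
Iteration 6:
  c_6 = (0.620625 + 0.698750)/2 = 0.659687
  f(c_6) = f(0.659687) = 0.023400
  f(a) × f(c) ≥ 0, new interval: [0.659687, 0.698750]

After 6 iteration(s), the approximation is c_6 = 0.659687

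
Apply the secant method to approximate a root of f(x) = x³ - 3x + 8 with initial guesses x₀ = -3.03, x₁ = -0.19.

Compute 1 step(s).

f(x) = x³ - 3x + 8
x₀ = -3.03, x₁ = -0.19

Secant formula: x_{n+1} = x_n - f(x_n)(x_n - x_{n-1})/(f(x_n) - f(x_{n-1}))

Iteration 1:
  f(-3.030000) = -10.728127
  f(-0.190000) = 8.563141
  x_2 = -0.190000 - 8.563141×(-0.190000 - (-3.030000))/(8.563141 - (-10.728127))
       = -1.450639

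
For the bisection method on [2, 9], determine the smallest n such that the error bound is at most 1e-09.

We need (b-a)/2^n ≤ 1e-09
(9 - 2)/2^n ≤ 1e-09
7/2^n ≤ 1e-09
2^n ≥ 7000000000
n ≥ log₂(7000000000) = 32.70
n ≥ 33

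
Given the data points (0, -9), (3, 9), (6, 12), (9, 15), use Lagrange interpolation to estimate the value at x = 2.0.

Lagrange interpolation formula:
P(x) = Σ yᵢ × Lᵢ(x)
where Lᵢ(x) = Π_{j≠i} (x - xⱼ)/(xᵢ - xⱼ)

L_0(2.0) = (2.0 - 3)/(0 - 3) × (2.0 - 6)/(0 - 6) × (2.0 - 9)/(0 - 9) = 0.172840
L_1(2.0) = (2.0 - 0)/(3 - 0) × (2.0 - 6)/(3 - 6) × (2.0 - 9)/(3 - 9) = 1.037037
L_2(2.0) = (2.0 - 0)/(6 - 0) × (2.0 - 3)/(6 - 3) × (2.0 - 9)/(6 - 9) = -0.259259
L_3(2.0) = (2.0 - 0)/(9 - 0) × (2.0 - 3)/(9 - 3) × (2.0 - 6)/(9 - 6) = 0.049383

P(2.0) = (-9)×L_0(2.0) + 9×L_1(2.0) + 12×L_2(2.0) + 15×L_3(2.0)
P(2.0) = 5.407407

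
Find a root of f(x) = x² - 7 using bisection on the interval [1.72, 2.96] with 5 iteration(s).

f(x) = x² - 7
Initial interval: [1.72, 2.96]

Iteration 1:
  c_1 = (1.720000 + 2.960000)/2 = 2.340000
  f(c_1) = f(2.340000) = -1.524400
  f(a) × f(c) ≥ 0, new interval: [2.340000, 2.960000]
Iteration 2:
  c_2 = (2.340000 + 2.960000)/2 = 2.650000
  f(c_2) = f(2.650000) = 0.022500
  f(a) × f(c) < 0, new interval: [2.340000, 2.650000]
Iteration 3:
  c_3 = (2.340000 + 2.650000)/2 = 2.495000
  f(c_3) = f(2.495000) = -0.774975
  f(a) × f(c) ≥ 0, new interval: [2.495000, 2.650000]
Iteration 4:
  c_4 = (2.495000 + 2.650000)/2 = 2.572500
  f(c_4) = f(2.572500) = -0.382244
  f(a) × f(c) ≥ 0, new interval: [2.572500, 2.650000]
Iteration 5:
  c_5 = (2.572500 + 2.650000)/2 = 2.611250
  f(c_5) = f(2.611250) = -0.181373
  f(a) × f(c) ≥ 0, new interval: [2.611250, 2.650000]

After 5 iteration(s), the approximation is c_5 = 2.611250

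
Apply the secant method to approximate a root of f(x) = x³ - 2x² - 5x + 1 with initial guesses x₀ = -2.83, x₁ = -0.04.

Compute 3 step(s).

f(x) = x³ - 2x² - 5x + 1
x₀ = -2.83, x₁ = -0.04

Secant formula: x_{n+1} = x_n - f(x_n)(x_n - x_{n-1})/(f(x_n) - f(x_{n-1}))

Iteration 1:
  f(-2.830000) = -23.532987
  f(-0.040000) = 1.196736
  x_2 = -0.040000 - 1.196736×(-0.040000 - (-2.830000))/(1.196736 - (-23.532987))
       = -0.175015
Iteration 2:
  f(-0.040000) = 1.196736
  f(-0.175015) = 1.808455
  x_3 = -0.175015 - 1.808455×(-0.175015 - (-0.040000))/(1.808455 - 1.196736)
       = 0.224137
Iteration 3:
  f(-0.175015) = 1.808455
  f(0.224137) = -0.209900
  x_4 = 0.224137 - (-0.209900)×(0.224137 - (-0.175015))/(-0.209900 - 1.808455)
       = 0.182627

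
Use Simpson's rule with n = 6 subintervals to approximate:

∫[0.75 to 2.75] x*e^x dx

f(x) = x*e^x
a = 0.75, b = 2.75, n = 6
h = (b - a)/n = 0.333333

Simpson's rule: (h/3)[f(x₀) + 4f(x₁) + 2f(x₂) + ... + f(xₙ)]

x_0 = 0.7500, f(x_0) = 1.587750, coefficient = 1
x_1 = 1.0833, f(x_1) = 3.200721, coefficient = 4
x_2 = 1.4167, f(x_2) = 5.841417, coefficient = 2
x_3 = 1.7500, f(x_3) = 10.070555, coefficient = 4
x_4 = 2.0833, f(x_4) = 16.731656, coefficient = 2
x_5 = 2.4167, f(x_5) = 27.087053, coefficient = 4
x_6 = 2.7500, f(x_6) = 43.017238, coefficient = 1

I ≈ (0.333333/3) × 251.184446 = 27.909383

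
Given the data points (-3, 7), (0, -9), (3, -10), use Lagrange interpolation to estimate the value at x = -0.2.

Lagrange interpolation formula:
P(x) = Σ yᵢ × Lᵢ(x)
where Lᵢ(x) = Π_{j≠i} (x - xⱼ)/(xᵢ - xⱼ)

L_0(-0.2) = (-0.2 - 0)/(-3 - 0) × (-0.2 - 3)/(-3 - 3) = 0.035556
L_1(-0.2) = (-0.2 - (-3))/(0 - (-3)) × (-0.2 - 3)/(0 - 3) = 0.995556
L_2(-0.2) = (-0.2 - (-3))/(3 - (-3)) × (-0.2 - 0)/(3 - 0) = -0.031111

P(-0.2) = 7×L_0(-0.2) + (-9)×L_1(-0.2) + (-10)×L_2(-0.2)
P(-0.2) = -8.400000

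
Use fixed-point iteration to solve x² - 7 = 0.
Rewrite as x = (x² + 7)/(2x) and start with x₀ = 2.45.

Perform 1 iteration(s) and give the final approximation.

Equation: x² - 7 = 0
Fixed-point form: x = (x² + 7)/(2x)
x₀ = 2.45

x_1 = g(2.450000) = 2.653571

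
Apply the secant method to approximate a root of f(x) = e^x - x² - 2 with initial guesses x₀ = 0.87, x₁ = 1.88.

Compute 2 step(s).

f(x) = e^x - x² - 2
x₀ = 0.87, x₁ = 1.88

Secant formula: x_{n+1} = x_n - f(x_n)(x_n - x_{n-1})/(f(x_n) - f(x_{n-1}))

Iteration 1:
  f(0.870000) = -0.369989
  f(1.880000) = 1.019105
  x_2 = 1.880000 - 1.019105×(1.880000 - 0.870000)/(1.019105 - (-0.369989))
       = 1.139016
Iteration 2:
  f(1.880000) = 1.019105
  f(1.139016) = -0.173664
  x_3 = 1.139016 - (-0.173664)×(1.139016 - 1.880000)/(-0.173664 - 1.019105)
       = 1.246902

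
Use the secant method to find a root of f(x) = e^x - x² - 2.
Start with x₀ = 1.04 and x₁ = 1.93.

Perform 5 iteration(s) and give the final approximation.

f(x) = e^x - x² - 2
x₀ = 1.04, x₁ = 1.93

Secant formula: x_{n+1} = x_n - f(x_n)(x_n - x_{n-1})/(f(x_n) - f(x_{n-1}))

Iteration 1:
  f(1.040000) = -0.252383
  f(1.930000) = 1.164610
  x_2 = 1.930000 - 1.164610×(1.930000 - 1.040000)/(1.164610 - (-0.252383))
       = 1.198519
Iteration 2:
  f(1.930000) = 1.164610
  f(1.198519) = -0.121244
  x_3 = 1.198519 - (-0.121244)×(1.198519 - 1.930000)/(-0.121244 - 1.164610)
       = 1.267491
Iteration 3:
  f(1.198519) = -0.121244
  f(1.267491) = -0.054604
  x_4 = 1.267491 - (-0.054604)×(1.267491 - 1.198519)/(-0.054604 - (-0.121244))
       = 1.324005
Iteration 4:
  f(1.267491) = -0.054604
  f(1.324005) = 0.005455
  x_5 = 1.324005 - 0.005455×(1.324005 - 1.267491)/(0.005455 - (-0.054604))
       = 1.318872
Iteration 5:
  f(1.324005) = 0.005455
  f(1.318872) = -0.000222
  x_6 = 1.318872 - (-0.000222)×(1.318872 - 1.324005)/(-0.000222 - 0.005455)
       = 1.319073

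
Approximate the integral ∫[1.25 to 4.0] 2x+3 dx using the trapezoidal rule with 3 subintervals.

f(x) = 2x+3
a = 1.25, b = 4.0, n = 3
h = (b - a)/n = 0.916667

Trapezoidal rule: (h/2)[f(x₀) + 2f(x₁) + 2f(x₂) + ... + f(xₙ)]

x_0 = 1.2500, f(x_0) = 5.500000, coefficient = 1
x_1 = 2.1667, f(x_1) = 7.333333, coefficient = 2
x_2 = 3.0833, f(x_2) = 9.166667, coefficient = 2
x_3 = 4.0000, f(x_3) = 11.000000, coefficient = 1

I ≈ (0.916667/2) × 49.500000 = 22.687500
Exact value: 22.687500
Error: 0.000000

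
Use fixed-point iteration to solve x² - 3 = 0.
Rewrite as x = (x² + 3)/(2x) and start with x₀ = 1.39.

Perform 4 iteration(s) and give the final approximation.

Equation: x² - 3 = 0
Fixed-point form: x = (x² + 3)/(2x)
x₀ = 1.39

x_1 = g(1.390000) = 1.774137
x_2 = g(1.774137) = 1.732550
x_3 = g(1.732550) = 1.732051
x_4 = g(1.732051) = 1.732051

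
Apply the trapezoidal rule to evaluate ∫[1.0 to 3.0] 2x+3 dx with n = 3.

f(x) = 2x+3
a = 1.0, b = 3.0, n = 3
h = (b - a)/n = 0.666667

Trapezoidal rule: (h/2)[f(x₀) + 2f(x₁) + 2f(x₂) + ... + f(xₙ)]

x_0 = 1.0000, f(x_0) = 5.000000, coefficient = 1
x_1 = 1.6667, f(x_1) = 6.333333, coefficient = 2
x_2 = 2.3333, f(x_2) = 7.666667, coefficient = 2
x_3 = 3.0000, f(x_3) = 9.000000, coefficient = 1

I ≈ (0.666667/2) × 42.000000 = 14.000000
Exact value: 14.000000
Error: 0.000000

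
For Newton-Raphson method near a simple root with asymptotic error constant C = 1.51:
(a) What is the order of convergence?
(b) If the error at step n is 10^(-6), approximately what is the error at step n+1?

(a) Newton-Raphson has quadratic (order 2) convergence near simple roots.
    This means |e_{n+1}| ≈ C|e_n|².

(b) With |e_n| = 10^(-6) and C = 1.51:
    |e_{n+1}| ≈ 1.51 × (10^(-6))² = 1.51 × 10^(-12)

(a) 2 (quadratic); (b) |e_{n+1}| ≈ 1.510e-12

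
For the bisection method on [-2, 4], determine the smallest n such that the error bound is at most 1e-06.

We need (b-a)/2^n ≤ 1e-06
(4 - (-2))/2^n ≤ 1e-06
6/2^n ≤ 1e-06
2^n ≥ 6000000
n ≥ log₂(6000000) = 22.52
n ≥ 23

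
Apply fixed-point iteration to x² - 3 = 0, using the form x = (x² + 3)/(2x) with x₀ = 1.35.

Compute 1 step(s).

Equation: x² - 3 = 0
Fixed-point form: x = (x² + 3)/(2x)
x₀ = 1.35

x_1 = g(1.350000) = 1.786111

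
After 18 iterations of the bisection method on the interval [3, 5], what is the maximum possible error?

Bisection error bound: |error| ≤ (b-a)/2^n
|error| ≤ (5 - 3)/2^18 = 2/2^18
|error| ≤ 0.0000076294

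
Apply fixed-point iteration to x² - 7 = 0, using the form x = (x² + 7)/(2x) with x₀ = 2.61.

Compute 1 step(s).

Equation: x² - 7 = 0
Fixed-point form: x = (x² + 7)/(2x)
x₀ = 2.61

x_1 = g(2.610000) = 2.645996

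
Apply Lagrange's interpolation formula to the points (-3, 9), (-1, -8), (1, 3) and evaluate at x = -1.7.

Lagrange interpolation formula:
P(x) = Σ yᵢ × Lᵢ(x)
where Lᵢ(x) = Π_{j≠i} (x - xⱼ)/(xᵢ - xⱼ)

L_0(-1.7) = (-1.7 - (-1))/(-3 - (-1)) × (-1.7 - 1)/(-3 - 1) = 0.236250
L_1(-1.7) = (-1.7 - (-3))/(-1 - (-3)) × (-1.7 - 1)/(-1 - 1) = 0.877500
L_2(-1.7) = (-1.7 - (-3))/(1 - (-3)) × (-1.7 - (-1))/(1 - (-1)) = -0.113750

P(-1.7) = 9×L_0(-1.7) + (-8)×L_1(-1.7) + 3×L_2(-1.7)
P(-1.7) = -5.235000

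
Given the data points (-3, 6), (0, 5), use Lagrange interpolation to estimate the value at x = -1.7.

Lagrange interpolation formula:
P(x) = Σ yᵢ × Lᵢ(x)
where Lᵢ(x) = Π_{j≠i} (x - xⱼ)/(xᵢ - xⱼ)

L_0(-1.7) = (-1.7 - 0)/(-3 - 0) = 0.566667
L_1(-1.7) = (-1.7 - (-3))/(0 - (-3)) = 0.433333

P(-1.7) = 6×L_0(-1.7) + 5×L_1(-1.7)
P(-1.7) = 5.566667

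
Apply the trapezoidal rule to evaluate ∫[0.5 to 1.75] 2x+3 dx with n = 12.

f(x) = 2x+3
a = 0.5, b = 1.75, n = 12
h = (b - a)/n = 0.104167

Trapezoidal rule: (h/2)[f(x₀) + 2f(x₁) + 2f(x₂) + ... + f(xₙ)]

x_0 = 0.5000, f(x_0) = 4.000000, coefficient = 1
x_1 = 0.6042, f(x_1) = 4.208333, coefficient = 2
x_2 = 0.7083, f(x_2) = 4.416667, coefficient = 2
x_3 = 0.8125, f(x_3) = 4.625000, coefficient = 2
x_4 = 0.9167, f(x_4) = 4.833333, coefficient = 2
x_5 = 1.0208, f(x_5) = 5.041667, coefficient = 2
x_6 = 1.1250, f(x_6) = 5.250000, coefficient = 2
x_7 = 1.2292, f(x_7) = 5.458333, coefficient = 2
x_8 = 1.3333, f(x_8) = 5.666667, coefficient = 2
x_9 = 1.4375, f(x_9) = 5.875000, coefficient = 2
x_10 = 1.5417, f(x_10) = 6.083333, coefficient = 2
x_11 = 1.6458, f(x_11) = 6.291667, coefficient = 2
x_12 = 1.7500, f(x_12) = 6.500000, coefficient = 1

I ≈ (0.104167/2) × 126.000000 = 6.562500
Exact value: 6.562500
Error: 0.000000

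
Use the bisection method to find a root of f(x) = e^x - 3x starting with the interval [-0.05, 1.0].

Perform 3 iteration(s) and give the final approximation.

f(x) = e^x - 3x
Initial interval: [-0.05, 1.0]

Iteration 1:
  c_1 = (-0.050000 + 1.000000)/2 = 0.475000
  f(c_1) = f(0.475000) = 0.183014
  f(a) × f(c) ≥ 0, new interval: [0.475000, 1.000000]
Iteration 2:
  c_2 = (0.475000 + 1.000000)/2 = 0.737500
  f(c_2) = f(0.737500) = -0.121798
  f(a) × f(c) < 0, new interval: [0.475000, 0.737500]
Iteration 3:
  c_3 = (0.475000 + 0.737500)/2 = 0.606250
  f(c_3) = f(0.606250) = 0.014793
  f(a) × f(c) ≥ 0, new interval: [0.606250, 0.737500]

After 3 iteration(s), the approximation is c_3 = 0.606250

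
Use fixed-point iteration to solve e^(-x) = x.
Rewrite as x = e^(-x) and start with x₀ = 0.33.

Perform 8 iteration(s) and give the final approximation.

Equation: e^(-x) = x
Fixed-point form: x = e^(-x)
x₀ = 0.33

x_1 = g(0.330000) = 0.718924
x_2 = g(0.718924) = 0.487276
x_3 = g(0.487276) = 0.614297
x_4 = g(0.614297) = 0.541021
x_5 = g(0.541021) = 0.582154
x_6 = g(0.582154) = 0.558694
x_7 = g(0.558694) = 0.571956
x_8 = g(0.571956) = 0.564421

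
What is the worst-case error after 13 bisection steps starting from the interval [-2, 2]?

Bisection error bound: |error| ≤ (b-a)/2^n
|error| ≤ (2 - (-2))/2^13 = 4/2^13
|error| ≤ 0.0004882812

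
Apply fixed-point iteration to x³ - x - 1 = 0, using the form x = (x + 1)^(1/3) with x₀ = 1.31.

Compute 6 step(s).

Equation: x³ - x - 1 = 0
Fixed-point form: x = (x + 1)^(1/3)
x₀ = 1.31

x_1 = g(1.310000) = 1.321916
x_2 = g(1.321916) = 1.324186
x_3 = g(1.324186) = 1.324617
x_4 = g(1.324617) = 1.324699
x_5 = g(1.324699) = 1.324714
x_6 = g(1.324714) = 1.324717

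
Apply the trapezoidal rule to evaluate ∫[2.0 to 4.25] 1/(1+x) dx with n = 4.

f(x) = 1/(1+x)
a = 2.0, b = 4.25, n = 4
h = (b - a)/n = 0.562500

Trapezoidal rule: (h/2)[f(x₀) + 2f(x₁) + 2f(x₂) + ... + f(xₙ)]

x_0 = 2.0000, f(x_0) = 0.333333, coefficient = 1
x_1 = 2.5625, f(x_1) = 0.280702, coefficient = 2
x_2 = 3.1250, f(x_2) = 0.242424, coefficient = 2
x_3 = 3.6875, f(x_3) = 0.213333, coefficient = 2
x_4 = 4.2500, f(x_4) = 0.190476, coefficient = 1

I ≈ (0.562500/2) × 1.996728 = 0.561580
Exact value: 0.559616
Error: 0.001964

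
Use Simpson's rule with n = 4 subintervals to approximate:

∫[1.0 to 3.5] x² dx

f(x) = x²
a = 1.0, b = 3.5, n = 4
h = (b - a)/n = 0.625000

Simpson's rule: (h/3)[f(x₀) + 4f(x₁) + 2f(x₂) + ... + f(xₙ)]

x_0 = 1.0000, f(x_0) = 1.000000, coefficient = 1
x_1 = 1.6250, f(x_1) = 2.640625, coefficient = 4
x_2 = 2.2500, f(x_2) = 5.062500, coefficient = 2
x_3 = 2.8750, f(x_3) = 8.265625, coefficient = 4
x_4 = 3.5000, f(x_4) = 12.250000, coefficient = 1

I ≈ (0.625000/3) × 67.000000 = 13.958333
Exact value: 13.958333
Error: 0.000000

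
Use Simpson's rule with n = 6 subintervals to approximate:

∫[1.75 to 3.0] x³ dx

f(x) = x³
a = 1.75, b = 3.0, n = 6
h = (b - a)/n = 0.208333

Simpson's rule: (h/3)[f(x₀) + 4f(x₁) + 2f(x₂) + ... + f(xₙ)]

x_0 = 1.7500, f(x_0) = 5.359375, coefficient = 1
x_1 = 1.9583, f(x_1) = 7.510344, coefficient = 4
x_2 = 2.1667, f(x_2) = 10.171296, coefficient = 2
x_3 = 2.3750, f(x_3) = 13.396484, coefficient = 4
x_4 = 2.5833, f(x_4) = 17.240162, coefficient = 2
x_5 = 2.7917, f(x_5) = 21.756583, coefficient = 4
x_6 = 3.0000, f(x_6) = 27.000000, coefficient = 1

I ≈ (0.208333/3) × 257.835938 = 17.905273
Exact value: 17.905273
Error: 0.000000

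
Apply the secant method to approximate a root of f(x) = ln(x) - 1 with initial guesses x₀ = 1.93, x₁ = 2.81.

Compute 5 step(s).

f(x) = ln(x) - 1
x₀ = 1.93, x₁ = 2.81

Secant formula: x_{n+1} = x_n - f(x_n)(x_n - x_{n-1})/(f(x_n) - f(x_{n-1}))

Iteration 1:
  f(1.930000) = -0.342480
  f(2.810000) = 0.033184
  x_2 = 2.810000 - 0.033184×(2.810000 - 1.930000)/(0.033184 - (-0.342480))
       = 2.732265
Iteration 2:
  f(2.810000) = 0.033184
  f(2.732265) = 0.005131
  x_3 = 2.732265 - 0.005131×(2.732265 - 2.810000)/(0.005131 - 0.033184)
       = 2.718047
Iteration 3:
  f(2.732265) = 0.005131
  f(2.718047) = -0.000086
  x_4 = 2.718047 - (-0.000086)×(2.718047 - 2.732265)/(-0.000086 - 0.005131)
       = 2.718282
Iteration 4:
  f(2.718047) = -0.000086
  f(2.718282) = 0.000000
  x_5 = 2.718282 - 0.000000×(2.718282 - 2.718047)/(0.000000 - (-0.000086))
       = 2.718282
Iteration 5:
  f(2.718282) = 0.000000
  f(2.718282) = 0.000000
  x_6 = 2.718282 - 0.000000×(2.718282 - 2.718282)/(0.000000 - 0.000000)
       = 2.718282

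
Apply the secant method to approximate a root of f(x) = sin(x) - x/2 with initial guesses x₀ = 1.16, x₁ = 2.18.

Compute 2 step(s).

f(x) = sin(x) - x/2
x₀ = 1.16, x₁ = 2.18

Secant formula: x_{n+1} = x_n - f(x_n)(x_n - x_{n-1})/(f(x_n) - f(x_{n-1}))

Iteration 1:
  f(1.160000) = 0.336803
  f(2.180000) = -0.269896
  x_2 = 2.180000 - (-0.269896)×(2.180000 - 1.160000)/(-0.269896 - 0.336803)
       = 1.726243
Iteration 2:
  f(2.180000) = -0.269896
  f(1.726243) = 0.124821
  x_3 = 1.726243 - 0.124821×(1.726243 - 2.180000)/(0.124821 - (-0.269896))
       = 1.869734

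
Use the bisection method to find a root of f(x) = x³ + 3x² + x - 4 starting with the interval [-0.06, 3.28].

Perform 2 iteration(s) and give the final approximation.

f(x) = x³ + 3x² + x - 4
Initial interval: [-0.06, 3.28]

Iteration 1:
  c_1 = (-0.060000 + 3.280000)/2 = 1.610000
  f(c_1) = f(1.610000) = 9.559581
  f(a) × f(c) < 0, new interval: [-0.060000, 1.610000]
Iteration 2:
  c_2 = (-0.060000 + 1.610000)/2 = 0.775000
  f(c_2) = f(0.775000) = -0.957641
  f(a) × f(c) ≥ 0, new interval: [0.775000, 1.610000]

After 2 iteration(s), the approximation is c_2 = 0.775000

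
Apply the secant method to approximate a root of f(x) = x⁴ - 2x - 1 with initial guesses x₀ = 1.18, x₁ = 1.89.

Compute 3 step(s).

f(x) = x⁴ - 2x - 1
x₀ = 1.18, x₁ = 1.89

Secant formula: x_{n+1} = x_n - f(x_n)(x_n - x_{n-1})/(f(x_n) - f(x_{n-1}))

Iteration 1:
  f(1.180000) = -1.421222
  f(1.890000) = 7.979898
  x_2 = 1.890000 - 7.979898×(1.890000 - 1.180000)/(7.979898 - (-1.421222))
       = 1.287335
Iteration 2:
  f(1.890000) = 7.979898
  f(1.287335) = -0.828255
  x_3 = 1.287335 - (-0.828255)×(1.287335 - 1.890000)/(-0.828255 - 7.979898)
       = 1.344005
Iteration 3:
  f(1.287335) = -0.828255
  f(1.344005) = -0.425111
  x_4 = 1.344005 - (-0.425111)×(1.344005 - 1.287335)/(-0.425111 - (-0.828255))
       = 1.403763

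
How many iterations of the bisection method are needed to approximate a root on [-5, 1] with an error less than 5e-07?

We need (b-a)/2^n ≤ 5e-07
(1 - (-5))/2^n ≤ 5e-07
6/2^n ≤ 5e-07
2^n ≥ 12000000
n ≥ log₂(12000000) = 23.52
n ≥ 24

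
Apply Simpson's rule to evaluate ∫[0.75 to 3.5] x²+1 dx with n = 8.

f(x) = x²+1
a = 0.75, b = 3.5, n = 8
h = (b - a)/n = 0.343750

Simpson's rule: (h/3)[f(x₀) + 4f(x₁) + 2f(x₂) + ... + f(xₙ)]

x_0 = 0.7500, f(x_0) = 1.562500, coefficient = 1
x_1 = 1.0938, f(x_1) = 2.196289, coefficient = 4
x_2 = 1.4375, f(x_2) = 3.066406, coefficient = 2
x_3 = 1.7812, f(x_3) = 4.172852, coefficient = 4
x_4 = 2.1250, f(x_4) = 5.515625, coefficient = 2
x_5 = 2.4688, f(x_5) = 7.094727, coefficient = 4
x_6 = 2.8125, f(x_6) = 8.910156, coefficient = 2
x_7 = 3.1562, f(x_7) = 10.961914, coefficient = 4
x_8 = 3.5000, f(x_8) = 13.250000, coefficient = 1

I ≈ (0.343750/3) × 147.500000 = 16.901042
Exact value: 16.901042
Error: 0.000000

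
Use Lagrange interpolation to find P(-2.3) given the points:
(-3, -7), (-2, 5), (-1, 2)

Lagrange interpolation formula:
P(x) = Σ yᵢ × Lᵢ(x)
where Lᵢ(x) = Π_{j≠i} (x - xⱼ)/(xᵢ - xⱼ)

L_0(-2.3) = (-2.3 - (-2))/(-3 - (-2)) × (-2.3 - (-1))/(-3 - (-1)) = 0.195000
L_1(-2.3) = (-2.3 - (-3))/(-2 - (-3)) × (-2.3 - (-1))/(-2 - (-1)) = 0.910000
L_2(-2.3) = (-2.3 - (-3))/(-1 - (-3)) × (-2.3 - (-2))/(-1 - (-2)) = -0.105000

P(-2.3) = (-7)×L_0(-2.3) + 5×L_1(-2.3) + 2×L_2(-2.3)
P(-2.3) = 2.975000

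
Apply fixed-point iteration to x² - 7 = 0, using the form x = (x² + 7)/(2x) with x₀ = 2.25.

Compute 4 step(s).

Equation: x² - 7 = 0
Fixed-point form: x = (x² + 7)/(2x)
x₀ = 2.25

x_1 = g(2.250000) = 2.680556
x_2 = g(2.680556) = 2.645977
x_3 = g(2.645977) = 2.645751
x_4 = g(2.645751) = 2.645751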